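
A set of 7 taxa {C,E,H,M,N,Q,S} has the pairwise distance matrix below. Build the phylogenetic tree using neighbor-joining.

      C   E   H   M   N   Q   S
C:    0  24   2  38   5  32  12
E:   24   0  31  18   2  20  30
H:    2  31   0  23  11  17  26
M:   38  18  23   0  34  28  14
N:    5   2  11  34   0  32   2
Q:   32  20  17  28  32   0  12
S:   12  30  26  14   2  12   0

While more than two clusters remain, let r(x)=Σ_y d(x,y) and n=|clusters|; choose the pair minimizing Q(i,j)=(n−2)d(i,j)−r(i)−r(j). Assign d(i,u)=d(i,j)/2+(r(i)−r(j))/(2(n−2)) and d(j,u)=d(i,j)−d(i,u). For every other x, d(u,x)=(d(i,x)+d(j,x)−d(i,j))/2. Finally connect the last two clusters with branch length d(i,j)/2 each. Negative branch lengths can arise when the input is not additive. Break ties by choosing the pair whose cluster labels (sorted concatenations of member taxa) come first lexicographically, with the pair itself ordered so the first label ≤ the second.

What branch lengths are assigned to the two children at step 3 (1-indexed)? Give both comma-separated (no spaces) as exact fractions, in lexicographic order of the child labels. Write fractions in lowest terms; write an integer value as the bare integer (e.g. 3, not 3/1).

71/8,55/8

iteration 1: select C,H (d=2, Q=-213); attach at lengths (13/10, 7/10); label the merged cluster CH
  updated: d(CH,E)=53/2, d(CH,M)=59/2, d(CH,N)=7, d(CH,Q)=47/2, d(CH,S)=18
iteration 2: select E,N (d=2, Q=-331/2); attach at lengths (55/16, -23/16); label the merged cluster EN
  updated: d(CH,EN)=63/4, d(EN,M)=25, d(EN,Q)=25, d(EN,S)=15
iteration 3: select CH,EN (d=63/4, Q=-481/4); attach at lengths (71/8, 55/8); label the merged cluster CEHN
  updated: d(CEHN,M)=155/8, d(CEHN,Q)=131/8, d(CEHN,S)=69/8
iteration 4: select CEHN,Q (d=131/8, Q=-68); attach at lengths (83/16, 179/16); label the merged cluster CEHNQ
  updated: d(CEHNQ,M)=31/2, d(CEHNQ,S)=17/8
iteration 5: select CEHNQ,M (d=31/2, Q=-253/8); attach at lengths (29/16, 219/16); label the merged cluster CEHMNQ
  updated: d(CEHMNQ,S)=5/16
iteration 6: select CEHMNQ,S (d=5/16); attach at lengths (5/32, 5/32); label the merged cluster CEHMNQS
final tree: (((((C:13/10,H:7/10):71/8,(E:55/16,N:-23/16):55/8):83/16,Q:179/16):29/16,M:219/16):5/32,S:5/32)
total length: 831/16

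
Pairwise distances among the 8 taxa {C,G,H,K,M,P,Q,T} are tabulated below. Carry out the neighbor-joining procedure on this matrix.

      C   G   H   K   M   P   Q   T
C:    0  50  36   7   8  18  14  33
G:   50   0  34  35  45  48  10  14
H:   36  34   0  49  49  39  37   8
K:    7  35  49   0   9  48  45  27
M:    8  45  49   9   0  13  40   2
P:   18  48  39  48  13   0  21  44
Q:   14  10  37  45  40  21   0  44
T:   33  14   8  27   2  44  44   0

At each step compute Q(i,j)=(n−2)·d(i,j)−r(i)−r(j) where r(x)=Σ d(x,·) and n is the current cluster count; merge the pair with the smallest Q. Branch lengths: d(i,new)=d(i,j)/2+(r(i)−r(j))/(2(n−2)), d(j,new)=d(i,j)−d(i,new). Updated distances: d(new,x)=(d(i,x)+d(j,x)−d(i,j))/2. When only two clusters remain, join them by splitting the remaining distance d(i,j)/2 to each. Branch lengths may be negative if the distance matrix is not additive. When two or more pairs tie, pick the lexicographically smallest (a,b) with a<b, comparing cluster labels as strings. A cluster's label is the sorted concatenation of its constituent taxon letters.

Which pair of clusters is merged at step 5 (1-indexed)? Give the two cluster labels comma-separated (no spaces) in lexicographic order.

CK,M

iteration 1: select G,Q (d=10, Q=-387); attach at lengths (85/12, 35/12); label the merged cluster GQ
  updated: d(C,GQ)=27, d(GQ,H)=61/2, d(GQ,K)=35, d(GQ,M)=75/2, d(GQ,P)=59/2, d(GQ,T)=24
iteration 2: select H,T (d=8, Q=-619/2); attach at lengths (227/20, -67/20); label the merged cluster HT
  updated: d(C,HT)=61/2, d(GQ,HT)=93/4, d(HT,K)=34, d(HT,M)=43/2, d(HT,P)=75/2
iteration 3: select GQ,HT (d=93/4, Q=-206); attach at lengths (197/16, 175/16); label the merged cluster GHQT
  updated: d(C,GHQT)=137/8, d(GHQT,K)=183/8, d(GHQT,M)=143/8, d(GHQT,P)=175/8
iteration 4: select C,K (d=7, Q=-116); attach at lengths (-21/8, 77/8); label the merged cluster CK
  updated: d(CK,GHQT)=33/2, d(CK,M)=5, d(CK,P)=59/2
iteration 5: select CK,M (d=5, Q=-615/8); attach at lengths (201/32, -41/32); label the merged cluster CKM
  updated: d(CKM,GHQT)=235/16, d(CKM,P)=75/4
iteration 6: select CKM,GHQT (d=235/16, Q=-885/16); attach at lengths (185/32, 285/32); label the merged cluster CGHKMQT
  updated: d(CGHKMQT,P)=415/32
iteration 7: select CGHKMQT,P (d=415/32); attach at lengths (415/64, 415/64); label the merged cluster CGHKMPQT
final tree: ((((C:-21/8,K:77/8):201/32,M:-41/32):185/32,((G:85/12,Q:35/12):197/16,(H:227/20,T:-67/20):175/16):285/32):415/64,P:415/64)
total length: 2589/32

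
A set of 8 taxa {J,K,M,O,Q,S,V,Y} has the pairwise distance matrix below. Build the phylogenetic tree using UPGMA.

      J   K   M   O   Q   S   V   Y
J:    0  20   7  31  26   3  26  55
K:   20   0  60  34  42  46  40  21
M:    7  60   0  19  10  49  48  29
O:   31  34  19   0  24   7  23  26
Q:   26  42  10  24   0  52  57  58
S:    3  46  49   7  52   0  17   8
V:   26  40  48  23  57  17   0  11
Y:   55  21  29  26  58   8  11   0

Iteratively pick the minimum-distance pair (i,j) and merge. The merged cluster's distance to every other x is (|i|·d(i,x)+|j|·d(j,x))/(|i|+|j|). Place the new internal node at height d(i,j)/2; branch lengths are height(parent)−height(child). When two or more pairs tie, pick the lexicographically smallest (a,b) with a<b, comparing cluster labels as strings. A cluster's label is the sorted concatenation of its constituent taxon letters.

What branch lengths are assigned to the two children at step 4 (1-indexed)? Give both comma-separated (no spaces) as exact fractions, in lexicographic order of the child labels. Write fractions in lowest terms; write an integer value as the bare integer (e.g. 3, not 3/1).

step 1: merge (J,S) at d=3; branch lengths J→3/2, S→3/2; new cluster JS
  updated: d(JS,K)=33, d(JS,M)=28, d(JS,O)=19, d(JS,Q)=39, d(JS,V)=43/2, d(JS,Y)=63/2
step 2: merge (M,Q) at d=10; branch lengths M→5, Q→5; new cluster MQ
  updated: d(JS,MQ)=67/2, d(K,MQ)=51, d(MQ,O)=43/2, d(MQ,V)=105/2, d(MQ,Y)=87/2
step 3: merge (V,Y) at d=11; branch lengths V→11/2, Y→11/2; new cluster VY
  updated: d(JS,VY)=53/2, d(K,VY)=61/2, d(MQ,VY)=48, d(O,VY)=49/2
step 4: merge (JS,O) at d=19; branch lengths JS→8, O→19/2; new cluster JOS
  updated: d(JOS,K)=100/3, d(JOS,MQ)=59/2, d(JOS,VY)=155/6
step 5: merge (JOS,VY) at d=155/6; branch lengths JOS→41/12, VY→89/12; new cluster JOSVY
  updated: d(JOSVY,K)=161/5, d(JOSVY,MQ)=369/10
step 6: merge (JOSVY,K) at d=161/5; branch lengths JOSVY→191/60, K→161/10; new cluster JKOSVY
  updated: d(JKOSVY,MQ)=157/4
step 7: merge (JKOSVY,MQ) at d=157/4; branch lengths JKOSVY→141/40, MQ→117/8; new cluster JKMOQSVY
final tree: (((((J:3/2,S:3/2):8,O:19/2):41/12,(V:11/2,Y:11/2):89/12):191/60,K:161/10):141/40,(M:5,Q:5):117/8)
total length: 2693/30

8,19/2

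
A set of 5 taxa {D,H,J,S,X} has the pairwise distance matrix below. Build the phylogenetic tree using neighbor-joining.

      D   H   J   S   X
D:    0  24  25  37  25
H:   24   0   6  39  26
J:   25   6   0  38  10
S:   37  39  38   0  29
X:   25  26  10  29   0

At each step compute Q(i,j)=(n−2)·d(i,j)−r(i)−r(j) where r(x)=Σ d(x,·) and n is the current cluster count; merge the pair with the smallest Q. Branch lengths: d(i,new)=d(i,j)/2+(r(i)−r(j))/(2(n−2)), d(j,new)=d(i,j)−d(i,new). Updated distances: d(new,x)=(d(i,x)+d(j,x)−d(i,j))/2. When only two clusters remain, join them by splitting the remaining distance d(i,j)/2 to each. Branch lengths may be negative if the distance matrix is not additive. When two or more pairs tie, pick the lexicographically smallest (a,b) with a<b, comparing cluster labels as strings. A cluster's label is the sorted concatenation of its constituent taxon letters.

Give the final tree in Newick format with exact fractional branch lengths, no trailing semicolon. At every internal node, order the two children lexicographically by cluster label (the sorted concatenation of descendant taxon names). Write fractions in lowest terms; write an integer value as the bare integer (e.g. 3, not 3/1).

(((D:109/8,(H:17/3,J:1/3):63/8):23/8,S:181/8):51/16,X:51/16)

step 1: merge (H,J) at d=6, Q=-156; branch lengths H→17/3, J→1/3; new cluster HJ
  updated: d(D,HJ)=43/2, d(HJ,S)=71/2, d(HJ,X)=15
step 2: merge (D,HJ) at d=43/2, Q=-225/2; branch lengths D→109/8, HJ→63/8; new cluster DHJ
  updated: d(DHJ,S)=51/2, d(DHJ,X)=37/4
step 3: merge (DHJ,S) at d=51/2, Q=-255/4; branch lengths DHJ→23/8, S→181/8; new cluster DHJS
  updated: d(DHJS,X)=51/8
step 4: merge (DHJS,X) at d=51/8; branch lengths DHJS→51/16, X→51/16; new cluster DHJSX
final tree: (((D:109/8,(H:17/3,J:1/3):63/8):23/8,S:181/8):51/16,X:51/16)
total length: 475/8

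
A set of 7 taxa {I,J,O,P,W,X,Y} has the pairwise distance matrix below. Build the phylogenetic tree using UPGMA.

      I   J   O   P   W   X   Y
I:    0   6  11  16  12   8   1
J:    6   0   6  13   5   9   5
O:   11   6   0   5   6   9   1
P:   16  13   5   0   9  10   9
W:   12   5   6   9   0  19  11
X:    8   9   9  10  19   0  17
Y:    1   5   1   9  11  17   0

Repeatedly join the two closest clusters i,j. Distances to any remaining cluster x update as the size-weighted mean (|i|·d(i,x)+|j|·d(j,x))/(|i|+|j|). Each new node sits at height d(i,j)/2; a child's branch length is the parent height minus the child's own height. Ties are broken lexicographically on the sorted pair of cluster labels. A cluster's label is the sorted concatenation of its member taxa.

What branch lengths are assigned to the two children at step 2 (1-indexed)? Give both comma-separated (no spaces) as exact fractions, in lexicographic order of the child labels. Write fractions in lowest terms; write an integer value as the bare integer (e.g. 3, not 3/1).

step 1: merge (I,Y) at d=1; branch lengths I→1/2, Y→1/2; new cluster IY
  updated: d(IY,J)=11/2, d(IY,O)=6, d(IY,P)=25/2, d(IY,W)=23/2, d(IY,X)=25/2
step 2: merge (J,W) at d=5; branch lengths J→5/2, W→5/2; new cluster JW
  updated: d(IY,JW)=17/2, d(JW,O)=6, d(JW,P)=11, d(JW,X)=14
step 3: merge (O,P) at d=5; branch lengths O→5/2, P→5/2; new cluster OP
  updated: d(IY,OP)=37/4, d(JW,OP)=17/2, d(OP,X)=19/2
step 4: merge (IY,JW) at d=17/2; branch lengths IY→15/4, JW→7/4; new cluster IJWY
  updated: d(IJWY,OP)=71/8, d(IJWY,X)=53/4
step 5: merge (IJWY,OP) at d=71/8; branch lengths IJWY→3/16, OP→31/16; new cluster IJOPWY
  updated: d(IJOPWY,X)=12
step 6: merge (IJOPWY,X) at d=12; branch lengths IJOPWY→25/16, X→6; new cluster IJOPWXY
final tree: ((((I:1/2,Y:1/2):15/4,(J:5/2,W:5/2):7/4):3/16,(O:5/2,P:5/2):31/16):25/16,X:6)
total length: 419/16

5/2,5/2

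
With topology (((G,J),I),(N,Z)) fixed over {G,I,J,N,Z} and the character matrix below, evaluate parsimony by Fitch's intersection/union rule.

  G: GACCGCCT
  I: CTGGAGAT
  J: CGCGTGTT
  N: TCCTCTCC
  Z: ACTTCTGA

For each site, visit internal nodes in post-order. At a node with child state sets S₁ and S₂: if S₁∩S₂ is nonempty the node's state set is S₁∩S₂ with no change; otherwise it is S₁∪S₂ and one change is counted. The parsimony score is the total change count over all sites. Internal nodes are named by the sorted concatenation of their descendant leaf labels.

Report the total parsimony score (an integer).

[col 0] GJ: children G:{G}, J:{C} ∪→ {C,G}; cost 1
[col 0] GIJ: children GJ:{C,G}, I:{C} ∩→ {C}; cost 0
[col 0] NZ: children N:{T}, Z:{A} ∪→ {A,T}; cost 1
[col 0] GIJNZ: children GIJ:{C}, NZ:{A,T} ∪→ {A,C,T}; cost 1
[col 1] GJ: children G:{A}, J:{G} ∪→ {A,G}; cost 1
[col 1] GIJ: children GJ:{A,G}, I:{T} ∪→ {A,G,T}; cost 1
[col 1] NZ: children N:{C}, Z:{C} ∩→ {C}; cost 0
[col 1] GIJNZ: children GIJ:{A,G,T}, NZ:{C} ∪→ {A,C,G,T}; cost 1
[col 2] GJ: children G:{C}, J:{C} ∩→ {C}; cost 0
[col 2] GIJ: children GJ:{C}, I:{G} ∪→ {C,G}; cost 1
[col 2] NZ: children N:{C}, Z:{T} ∪→ {C,T}; cost 1
[col 2] GIJNZ: children GIJ:{C,G}, NZ:{C,T} ∩→ {C}; cost 0
[col 3] GJ: children G:{C}, J:{G} ∪→ {C,G}; cost 1
[col 3] GIJ: children GJ:{C,G}, I:{G} ∩→ {G}; cost 0
[col 3] NZ: children N:{T}, Z:{T} ∩→ {T}; cost 0
[col 3] GIJNZ: children GIJ:{G}, NZ:{T} ∪→ {G,T}; cost 1
[col 4] GJ: children G:{G}, J:{T} ∪→ {G,T}; cost 1
[col 4] GIJ: children GJ:{G,T}, I:{A} ∪→ {A,G,T}; cost 1
[col 4] NZ: children N:{C}, Z:{C} ∩→ {C}; cost 0
[col 4] GIJNZ: children GIJ:{A,G,T}, NZ:{C} ∪→ {A,C,G,T}; cost 1
[col 5] GJ: children G:{C}, J:{G} ∪→ {C,G}; cost 1
[col 5] GIJ: children GJ:{C,G}, I:{G} ∩→ {G}; cost 0
[col 5] NZ: children N:{T}, Z:{T} ∩→ {T}; cost 0
[col 5] GIJNZ: children GIJ:{G}, NZ:{T} ∪→ {G,T}; cost 1
[col 6] GJ: children G:{C}, J:{T} ∪→ {C,T}; cost 1
[col 6] GIJ: children GJ:{C,T}, I:{A} ∪→ {A,C,T}; cost 1
[col 6] NZ: children N:{C}, Z:{G} ∪→ {C,G}; cost 1
[col 6] GIJNZ: children GIJ:{A,C,T}, NZ:{C,G} ∩→ {C}; cost 0
[col 7] GJ: children G:{T}, J:{T} ∩→ {T}; cost 0
[col 7] GIJ: children GJ:{T}, I:{T} ∩→ {T}; cost 0
[col 7] NZ: children N:{C}, Z:{A} ∪→ {A,C}; cost 1
[col 7] GIJNZ: children GIJ:{T}, NZ:{A,C} ∪→ {A,C,T}; cost 1
per-site changes: [3, 3, 2, 2, 3, 2, 3, 2]; total = 20

20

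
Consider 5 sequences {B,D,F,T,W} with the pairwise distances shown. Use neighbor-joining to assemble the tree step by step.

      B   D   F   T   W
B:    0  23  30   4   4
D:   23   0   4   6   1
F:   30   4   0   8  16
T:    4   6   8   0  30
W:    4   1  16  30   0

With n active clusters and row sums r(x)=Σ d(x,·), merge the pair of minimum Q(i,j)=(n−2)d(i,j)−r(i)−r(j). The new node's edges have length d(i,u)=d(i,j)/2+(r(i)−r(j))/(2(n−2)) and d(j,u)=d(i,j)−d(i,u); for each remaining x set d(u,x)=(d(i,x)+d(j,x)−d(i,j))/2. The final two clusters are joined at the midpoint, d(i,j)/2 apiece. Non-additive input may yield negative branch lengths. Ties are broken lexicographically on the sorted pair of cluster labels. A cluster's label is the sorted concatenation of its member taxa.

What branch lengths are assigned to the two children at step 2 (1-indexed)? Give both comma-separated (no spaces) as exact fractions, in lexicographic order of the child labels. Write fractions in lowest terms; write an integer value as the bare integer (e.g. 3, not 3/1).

step 1: merge (B,W) at d=4, Q=-100; branch lengths B→11/3, W→1/3; new cluster BW
  updated: d(BW,D)=10, d(BW,F)=21, d(BW,T)=15
step 2: merge (BW,D) at d=10, Q=-46; branch lengths BW→23/2, D→-3/2; new cluster BDW
  updated: d(BDW,F)=15/2, d(BDW,T)=11/2
step 3: merge (BDW,F) at d=15/2, Q=-21; branch lengths BDW→5/2, F→5; new cluster BDFW
  updated: d(BDFW,T)=3
step 4: merge (BDFW,T) at d=3; branch lengths BDFW→3/2, T→3/2; new cluster BDFTW
final tree: ((((B:11/3,W:1/3):23/2,D:-3/2):5/2,F:5):3/2,T:3/2)
total length: 49/2

23/2,-3/2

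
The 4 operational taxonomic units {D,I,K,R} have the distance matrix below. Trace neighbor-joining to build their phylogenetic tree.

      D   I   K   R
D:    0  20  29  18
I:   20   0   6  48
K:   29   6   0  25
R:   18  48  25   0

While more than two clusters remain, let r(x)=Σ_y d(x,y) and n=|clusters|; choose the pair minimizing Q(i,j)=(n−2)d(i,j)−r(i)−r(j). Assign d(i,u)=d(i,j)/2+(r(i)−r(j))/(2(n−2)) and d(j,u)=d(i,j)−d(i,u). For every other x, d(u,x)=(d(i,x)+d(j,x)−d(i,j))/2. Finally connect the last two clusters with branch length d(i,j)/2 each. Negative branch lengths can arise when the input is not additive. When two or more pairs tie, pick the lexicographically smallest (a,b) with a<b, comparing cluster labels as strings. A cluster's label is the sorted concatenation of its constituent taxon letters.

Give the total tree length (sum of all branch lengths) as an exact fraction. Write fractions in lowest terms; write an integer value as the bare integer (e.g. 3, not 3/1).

1. join D+R (d=18, Q=-122) ⇒ DR; edges |D|=3, |R|=15
  updated: d(DR,I)=25, d(DR,K)=18
2. join DR+I (d=25, Q=-49) ⇒ DIR; edges |DR|=37/2, |I|=13/2
  updated: d(DIR,K)=-1/2
3. join DIR+K (d=-1/2) ⇒ DIKR; edges |DIR|=-1/4, |K|=-1/4
final tree: (((D:3,R:15):37/2,I:13/2):-1/4,K:-1/4)
total length: 85/2

85/2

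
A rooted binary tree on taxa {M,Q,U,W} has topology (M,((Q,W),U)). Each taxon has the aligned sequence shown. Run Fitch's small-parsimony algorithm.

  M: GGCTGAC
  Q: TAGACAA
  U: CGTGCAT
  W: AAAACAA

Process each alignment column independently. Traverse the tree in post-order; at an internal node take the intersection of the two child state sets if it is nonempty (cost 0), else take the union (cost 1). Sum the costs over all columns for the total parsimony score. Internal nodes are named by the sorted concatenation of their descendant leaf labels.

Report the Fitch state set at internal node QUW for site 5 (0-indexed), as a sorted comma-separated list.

site 0, node QW: Q={T} ∪ W={A} → {A,T} (+1)
site 0, node QUW: QW={A,T} ∪ U={C} → {A,C,T} (+1)
site 0, node MQUW: M={G} ∪ QUW={A,C,T} → {A,C,G,T} (+1)
site 1, node QW: Q={A} ∩ W={A} → {A} (+0)
site 1, node QUW: QW={A} ∪ U={G} → {A,G} (+1)
site 1, node MQUW: M={G} ∩ QUW={A,G} → {G} (+0)
site 2, node QW: Q={G} ∪ W={A} → {A,G} (+1)
site 2, node QUW: QW={A,G} ∪ U={T} → {A,G,T} (+1)
site 2, node MQUW: M={C} ∪ QUW={A,G,T} → {A,C,G,T} (+1)
site 3, node QW: Q={A} ∩ W={A} → {A} (+0)
site 3, node QUW: QW={A} ∪ U={G} → {A,G} (+1)
site 3, node MQUW: M={T} ∪ QUW={A,G} → {A,G,T} (+1)
site 4, node QW: Q={C} ∩ W={C} → {C} (+0)
site 4, node QUW: QW={C} ∩ U={C} → {C} (+0)
site 4, node MQUW: M={G} ∪ QUW={C} → {C,G} (+1)
site 5, node QW: Q={A} ∩ W={A} → {A} (+0)
site 5, node QUW: QW={A} ∩ U={A} → {A} (+0)
site 5, node MQUW: M={A} ∩ QUW={A} → {A} (+0)
site 6, node QW: Q={A} ∩ W={A} → {A} (+0)
site 6, node QUW: QW={A} ∪ U={T} → {A,T} (+1)
site 6, node MQUW: M={C} ∪ QUW={A,T} → {A,C,T} (+1)
per-site changes: [3, 1, 3, 2, 1, 0, 2]; total = 12

A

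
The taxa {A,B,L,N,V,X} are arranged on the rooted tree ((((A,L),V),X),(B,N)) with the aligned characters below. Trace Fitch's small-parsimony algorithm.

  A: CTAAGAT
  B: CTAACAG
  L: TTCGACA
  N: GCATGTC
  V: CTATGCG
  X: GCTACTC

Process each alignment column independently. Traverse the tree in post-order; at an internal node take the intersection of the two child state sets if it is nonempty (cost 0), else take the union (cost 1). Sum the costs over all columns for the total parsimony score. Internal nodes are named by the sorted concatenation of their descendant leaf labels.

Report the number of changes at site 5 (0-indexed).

3

AL@0: {C} ∪ {T} = {C,T} (union, +1)
ALV@0: {C,T} ∩ {C} = {C} (intersection, +0)
ALVX@0: {C} ∪ {G} = {C,G} (union, +1)
BN@0: {C} ∪ {G} = {C,G} (union, +1)
ABLNVX@0: {C,G} ∩ {C,G} = {C,G} (intersection, +0)
AL@1: {T} ∩ {T} = {T} (intersection, +0)
ALV@1: {T} ∩ {T} = {T} (intersection, +0)
ALVX@1: {T} ∪ {C} = {C,T} (union, +1)
BN@1: {T} ∪ {C} = {C,T} (union, +1)
ABLNVX@1: {C,T} ∩ {C,T} = {C,T} (intersection, +0)
AL@2: {A} ∪ {C} = {A,C} (union, +1)
ALV@2: {A,C} ∩ {A} = {A} (intersection, +0)
ALVX@2: {A} ∪ {T} = {A,T} (union, +1)
BN@2: {A} ∩ {A} = {A} (intersection, +0)
ABLNVX@2: {A,T} ∩ {A} = {A} (intersection, +0)
AL@3: {A} ∪ {G} = {A,G} (union, +1)
ALV@3: {A,G} ∪ {T} = {A,G,T} (union, +1)
ALVX@3: {A,G,T} ∩ {A} = {A} (intersection, +0)
BN@3: {A} ∪ {T} = {A,T} (union, +1)
ABLNVX@3: {A} ∩ {A,T} = {A} (intersection, +0)
AL@4: {G} ∪ {A} = {A,G} (union, +1)
ALV@4: {A,G} ∩ {G} = {G} (intersection, +0)
ALVX@4: {G} ∪ {C} = {C,G} (union, +1)
BN@4: {C} ∪ {G} = {C,G} (union, +1)
ABLNVX@4: {C,G} ∩ {C,G} = {C,G} (intersection, +0)
AL@5: {A} ∪ {C} = {A,C} (union, +1)
ALV@5: {A,C} ∩ {C} = {C} (intersection, +0)
ALVX@5: {C} ∪ {T} = {C,T} (union, +1)
BN@5: {A} ∪ {T} = {A,T} (union, +1)
ABLNVX@5: {C,T} ∩ {A,T} = {T} (intersection, +0)
AL@6: {T} ∪ {A} = {A,T} (union, +1)
ALV@6: {A,T} ∪ {G} = {A,G,T} (union, +1)
ALVX@6: {A,G,T} ∪ {C} = {A,C,G,T} (union, +1)
BN@6: {G} ∪ {C} = {C,G} (union, +1)
ABLNVX@6: {A,C,G,T} ∩ {C,G} = {C,G} (intersection, +0)
per-site changes: [3, 2, 2, 3, 3, 3, 4]; total = 20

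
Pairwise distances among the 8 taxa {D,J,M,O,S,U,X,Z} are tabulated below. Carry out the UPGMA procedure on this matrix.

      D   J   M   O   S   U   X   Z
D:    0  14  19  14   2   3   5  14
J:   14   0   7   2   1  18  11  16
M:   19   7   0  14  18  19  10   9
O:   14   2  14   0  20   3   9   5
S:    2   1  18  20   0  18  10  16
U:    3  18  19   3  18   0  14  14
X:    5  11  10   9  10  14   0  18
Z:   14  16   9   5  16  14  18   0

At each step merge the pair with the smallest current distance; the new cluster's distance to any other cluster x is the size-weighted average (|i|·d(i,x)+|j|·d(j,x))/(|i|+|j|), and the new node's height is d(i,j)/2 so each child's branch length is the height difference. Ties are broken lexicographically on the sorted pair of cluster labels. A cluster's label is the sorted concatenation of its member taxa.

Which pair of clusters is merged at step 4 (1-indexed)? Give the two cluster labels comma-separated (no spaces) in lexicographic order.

DU,X

1. join J+S (d=1) ⇒ JS; edges |J|=1/2, |S|=1/2
  updated: d(D,JS)=8, d(JS,M)=25/2, d(JS,O)=11, d(JS,U)=18, d(JS,X)=21/2, d(JS,Z)=16
2. join D+U (d=3) ⇒ DU; edges |D|=3/2, |U|=3/2
  updated: d(DU,JS)=13, d(DU,M)=19, d(DU,O)=17/2, d(DU,X)=19/2, d(DU,Z)=14
3. join O+Z (d=5) ⇒ OZ; edges |O|=5/2, |Z|=5/2
  updated: d(DU,OZ)=45/4, d(JS,OZ)=27/2, d(M,OZ)=23/2, d(OZ,X)=27/2
4. join DU+X (d=19/2) ⇒ DUX; edges |DU|=13/4, |X|=19/4
  updated: d(DUX,JS)=73/6, d(DUX,M)=16, d(DUX,OZ)=12
5. join M+OZ (d=23/2) ⇒ MOZ; edges |M|=23/4, |OZ|=13/4
  updated: d(DUX,MOZ)=40/3, d(JS,MOZ)=79/6
6. join DUX+JS (d=73/6) ⇒ DJSUX; edges |DUX|=4/3, |JS|=67/12
  updated: d(DJSUX,MOZ)=199/15
7. join DJSUX+MOZ (d=199/15) ⇒ DJMOSUXZ; edges |DJSUX|=11/20, |MOZ|=53/60
final tree: ((((D:3/2,U:3/2):13/4,X:19/4):4/3,(J:1/2,S:1/2):67/12):11/20,(M:23/4,(O:5/2,Z:5/2):13/4):53/60)
total length: 687/20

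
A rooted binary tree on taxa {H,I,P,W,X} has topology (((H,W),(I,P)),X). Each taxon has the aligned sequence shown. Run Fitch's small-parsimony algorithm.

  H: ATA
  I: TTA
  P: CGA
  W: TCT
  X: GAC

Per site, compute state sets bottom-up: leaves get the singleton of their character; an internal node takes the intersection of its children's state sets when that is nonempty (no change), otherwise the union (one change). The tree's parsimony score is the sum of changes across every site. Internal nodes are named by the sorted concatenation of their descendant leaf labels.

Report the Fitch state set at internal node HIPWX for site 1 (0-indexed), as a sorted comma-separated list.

A,T

[col 0] HW: children H:{A}, W:{T} ∪→ {A,T}; cost 1
[col 0] IP: children I:{T}, P:{C} ∪→ {C,T}; cost 1
[col 0] HIPW: children HW:{A,T}, IP:{C,T} ∩→ {T}; cost 0
[col 0] HIPWX: children HIPW:{T}, X:{G} ∪→ {G,T}; cost 1
[col 1] HW: children H:{T}, W:{C} ∪→ {C,T}; cost 1
[col 1] IP: children I:{T}, P:{G} ∪→ {G,T}; cost 1
[col 1] HIPW: children HW:{C,T}, IP:{G,T} ∩→ {T}; cost 0
[col 1] HIPWX: children HIPW:{T}, X:{A} ∪→ {A,T}; cost 1
[col 2] HW: children H:{A}, W:{T} ∪→ {A,T}; cost 1
[col 2] IP: children I:{A}, P:{A} ∩→ {A}; cost 0
[col 2] HIPW: children HW:{A,T}, IP:{A} ∩→ {A}; cost 0
[col 2] HIPWX: children HIPW:{A}, X:{C} ∪→ {A,C}; cost 1
per-site changes: [3, 3, 2]; total = 8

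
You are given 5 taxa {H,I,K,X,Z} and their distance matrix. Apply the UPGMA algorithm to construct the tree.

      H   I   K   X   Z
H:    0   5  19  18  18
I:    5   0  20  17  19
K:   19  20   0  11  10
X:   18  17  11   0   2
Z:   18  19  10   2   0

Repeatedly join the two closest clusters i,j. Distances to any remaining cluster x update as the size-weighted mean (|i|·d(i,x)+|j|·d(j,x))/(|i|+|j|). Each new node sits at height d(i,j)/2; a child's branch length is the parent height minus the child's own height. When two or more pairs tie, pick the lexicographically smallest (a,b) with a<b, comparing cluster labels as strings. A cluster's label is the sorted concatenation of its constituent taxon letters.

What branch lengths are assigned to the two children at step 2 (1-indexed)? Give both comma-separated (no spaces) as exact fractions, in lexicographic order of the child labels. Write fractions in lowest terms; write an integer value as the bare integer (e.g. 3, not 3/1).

5/2,5/2

iteration 1: select X,Z (d=2); attach at lengths (1, 1); label the merged cluster XZ
  updated: d(H,XZ)=18, d(I,XZ)=18, d(K,XZ)=21/2
iteration 2: select H,I (d=5); attach at lengths (5/2, 5/2); label the merged cluster HI
  updated: d(HI,K)=39/2, d(HI,XZ)=18
iteration 3: select K,XZ (d=21/2); attach at lengths (21/4, 17/4); label the merged cluster KXZ
  updated: d(HI,KXZ)=37/2
iteration 4: select HI,KXZ (d=37/2); attach at lengths (27/4, 4); label the merged cluster HIKXZ
final tree: ((H:5/2,I:5/2):27/4,(K:21/4,(X:1,Z:1):17/4):4)
total length: 109/4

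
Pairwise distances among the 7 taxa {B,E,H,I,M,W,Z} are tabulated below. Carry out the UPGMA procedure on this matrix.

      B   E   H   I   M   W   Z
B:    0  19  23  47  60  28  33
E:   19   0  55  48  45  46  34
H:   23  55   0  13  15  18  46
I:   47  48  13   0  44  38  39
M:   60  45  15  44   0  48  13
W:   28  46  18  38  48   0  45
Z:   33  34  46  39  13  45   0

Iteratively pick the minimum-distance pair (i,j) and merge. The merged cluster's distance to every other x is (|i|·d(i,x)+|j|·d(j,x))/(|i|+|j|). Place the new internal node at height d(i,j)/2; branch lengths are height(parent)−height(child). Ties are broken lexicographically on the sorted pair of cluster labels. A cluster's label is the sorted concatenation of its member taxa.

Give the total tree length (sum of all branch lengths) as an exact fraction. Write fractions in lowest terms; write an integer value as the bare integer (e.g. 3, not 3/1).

1963/20

1. join H+I (d=13) ⇒ HI; edges |H|=13/2, |I|=13/2
  updated: d(B,HI)=35, d(E,HI)=103/2, d(HI,M)=59/2, d(HI,W)=28, d(HI,Z)=85/2
2. join M+Z (d=13) ⇒ MZ; edges |M|=13/2, |Z|=13/2
  updated: d(B,MZ)=93/2, d(E,MZ)=79/2, d(HI,MZ)=36, d(MZ,W)=93/2
3. join B+E (d=19) ⇒ BE; edges |B|=19/2, |E|=19/2
  updated: d(BE,HI)=173/4, d(BE,MZ)=43, d(BE,W)=37
4. join HI+W (d=28) ⇒ HIW; edges |HI|=15/2, |W|=14
  updated: d(BE,HIW)=247/6, d(HIW,MZ)=79/2
5. join HIW+MZ (d=79/2) ⇒ HIMWZ; edges |HIW|=23/4, |MZ|=53/4
  updated: d(BE,HIMWZ)=419/10
6. join BE+HIMWZ (d=419/10) ⇒ BEHIMWZ; edges |BE|=229/20, |HIMWZ|=6/5
final tree: ((B:19/2,E:19/2):229/20,(((H:13/2,I:13/2):15/2,W:14):23/4,(M:13/2,Z:13/2):53/4):6/5)
total length: 1963/20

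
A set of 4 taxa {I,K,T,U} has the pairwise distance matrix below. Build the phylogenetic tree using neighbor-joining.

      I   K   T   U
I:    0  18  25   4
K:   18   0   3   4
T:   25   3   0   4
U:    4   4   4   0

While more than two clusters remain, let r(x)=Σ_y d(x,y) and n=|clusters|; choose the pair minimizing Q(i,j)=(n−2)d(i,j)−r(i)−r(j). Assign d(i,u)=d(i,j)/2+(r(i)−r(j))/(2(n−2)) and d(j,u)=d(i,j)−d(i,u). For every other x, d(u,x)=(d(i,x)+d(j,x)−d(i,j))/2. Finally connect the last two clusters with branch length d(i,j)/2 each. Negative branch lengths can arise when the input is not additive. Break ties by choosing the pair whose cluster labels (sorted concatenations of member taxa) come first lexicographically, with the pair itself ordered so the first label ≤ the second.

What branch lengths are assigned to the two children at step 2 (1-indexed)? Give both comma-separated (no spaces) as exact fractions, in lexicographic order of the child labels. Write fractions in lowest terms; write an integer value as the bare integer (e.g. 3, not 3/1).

1. join I+U (d=4, Q=-51) ⇒ IU; edges |I|=43/4, |U|=-27/4
  updated: d(IU,K)=9, d(IU,T)=25/2
2. join IU+K (d=9, Q=-49/2) ⇒ IKU; edges |IU|=37/4, |K|=-1/4
  updated: d(IKU,T)=13/4
3. join IKU+T (d=13/4) ⇒ IKTU; edges |IKU|=13/8, |T|=13/8
final tree: (((I:43/4,U:-27/4):37/4,K:-1/4):13/8,T:13/8)
total length: 65/4

37/4,-1/4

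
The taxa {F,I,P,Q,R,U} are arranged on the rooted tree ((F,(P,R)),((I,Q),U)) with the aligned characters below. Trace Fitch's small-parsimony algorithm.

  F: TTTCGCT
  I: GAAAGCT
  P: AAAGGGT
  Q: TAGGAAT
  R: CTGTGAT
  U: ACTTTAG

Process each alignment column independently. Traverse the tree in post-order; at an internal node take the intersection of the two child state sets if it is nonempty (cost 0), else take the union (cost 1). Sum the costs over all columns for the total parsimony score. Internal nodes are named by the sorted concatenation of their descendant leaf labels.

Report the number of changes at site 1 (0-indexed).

3

site 0, node PR: P={A} ∪ R={C} → {A,C} (+1)
site 0, node FPR: F={T} ∪ PR={A,C} → {A,C,T} (+1)
site 0, node IQ: I={G} ∪ Q={T} → {G,T} (+1)
site 0, node IQU: IQ={G,T} ∪ U={A} → {A,G,T} (+1)
site 0, node FIPQRU: FPR={A,C,T} ∩ IQU={A,G,T} → {A,T} (+0)
site 1, node PR: P={A} ∪ R={T} → {A,T} (+1)
site 1, node FPR: F={T} ∩ PR={A,T} → {T} (+0)
site 1, node IQ: I={A} ∩ Q={A} → {A} (+0)
site 1, node IQU: IQ={A} ∪ U={C} → {A,C} (+1)
site 1, node FIPQRU: FPR={T} ∪ IQU={A,C} → {A,C,T} (+1)
site 2, node PR: P={A} ∪ R={G} → {A,G} (+1)
site 2, node FPR: F={T} ∪ PR={A,G} → {A,G,T} (+1)
site 2, node IQ: I={A} ∪ Q={G} → {A,G} (+1)
site 2, node IQU: IQ={A,G} ∪ U={T} → {A,G,T} (+1)
site 2, node FIPQRU: FPR={A,G,T} ∩ IQU={A,G,T} → {A,G,T} (+0)
site 3, node PR: P={G} ∪ R={T} → {G,T} (+1)
site 3, node FPR: F={C} ∪ PR={G,T} → {C,G,T} (+1)
site 3, node IQ: I={A} ∪ Q={G} → {A,G} (+1)
site 3, node IQU: IQ={A,G} ∪ U={T} → {A,G,T} (+1)
site 3, node FIPQRU: FPR={C,G,T} ∩ IQU={A,G,T} → {G,T} (+0)
site 4, node PR: P={G} ∩ R={G} → {G} (+0)
site 4, node FPR: F={G} ∩ PR={G} → {G} (+0)
site 4, node IQ: I={G} ∪ Q={A} → {A,G} (+1)
site 4, node IQU: IQ={A,G} ∪ U={T} → {A,G,T} (+1)
site 4, node FIPQRU: FPR={G} ∩ IQU={A,G,T} → {G} (+0)
site 5, node PR: P={G} ∪ R={A} → {A,G} (+1)
site 5, node FPR: F={C} ∪ PR={A,G} → {A,C,G} (+1)
site 5, node IQ: I={C} ∪ Q={A} → {A,C} (+1)
site 5, node IQU: IQ={A,C} ∩ U={A} → {A} (+0)
site 5, node FIPQRU: FPR={A,C,G} ∩ IQU={A} → {A} (+0)
site 6, node PR: P={T} ∩ R={T} → {T} (+0)
site 6, node FPR: F={T} ∩ PR={T} → {T} (+0)
site 6, node IQ: I={T} ∩ Q={T} → {T} (+0)
site 6, node IQU: IQ={T} ∪ U={G} → {G,T} (+1)
site 6, node FIPQRU: FPR={T} ∩ IQU={G,T} → {T} (+0)
per-site changes: [4, 3, 4, 4, 2, 3, 1]; total = 21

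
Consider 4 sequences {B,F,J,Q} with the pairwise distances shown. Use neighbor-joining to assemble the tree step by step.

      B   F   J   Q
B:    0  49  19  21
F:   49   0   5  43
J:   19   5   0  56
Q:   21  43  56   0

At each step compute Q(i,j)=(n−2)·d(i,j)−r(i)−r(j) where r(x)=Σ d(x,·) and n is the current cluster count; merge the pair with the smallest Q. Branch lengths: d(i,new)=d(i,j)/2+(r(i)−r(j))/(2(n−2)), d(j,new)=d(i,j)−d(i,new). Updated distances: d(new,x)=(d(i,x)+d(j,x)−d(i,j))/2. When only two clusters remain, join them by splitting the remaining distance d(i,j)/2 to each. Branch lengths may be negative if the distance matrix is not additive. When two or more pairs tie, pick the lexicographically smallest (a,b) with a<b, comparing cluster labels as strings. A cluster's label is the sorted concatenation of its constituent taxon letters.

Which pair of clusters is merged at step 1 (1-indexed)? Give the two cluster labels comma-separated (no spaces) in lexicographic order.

B,Q

step 1: merge (B,Q) at d=21, Q=-167; branch lengths B→11/4, Q→73/4; new cluster BQ
  updated: d(BQ,F)=71/2, d(BQ,J)=27
step 2: merge (BQ,F) at d=71/2, Q=-135/2; branch lengths BQ→115/4, F→27/4; new cluster BFQ
  updated: d(BFQ,J)=-7/4
step 3: merge (BFQ,J) at d=-7/4; branch lengths BFQ→-7/8, J→-7/8; new cluster BFJQ
final tree: (((B:11/4,Q:73/4):115/4,F:27/4):-7/8,J:-7/8)
total length: 219/4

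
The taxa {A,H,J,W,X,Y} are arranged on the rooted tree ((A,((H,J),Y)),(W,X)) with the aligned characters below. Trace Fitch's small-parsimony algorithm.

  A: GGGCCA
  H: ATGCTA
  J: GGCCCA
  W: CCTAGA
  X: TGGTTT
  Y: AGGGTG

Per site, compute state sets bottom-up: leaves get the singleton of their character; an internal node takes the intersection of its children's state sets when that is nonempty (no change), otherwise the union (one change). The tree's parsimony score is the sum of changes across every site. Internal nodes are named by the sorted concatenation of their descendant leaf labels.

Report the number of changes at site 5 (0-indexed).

2

[col 0] HJ: children H:{A}, J:{G} ∪→ {A,G}; cost 1
[col 0] HJY: children HJ:{A,G}, Y:{A} ∩→ {A}; cost 0
[col 0] AHJY: children A:{G}, HJY:{A} ∪→ {A,G}; cost 1
[col 0] WX: children W:{C}, X:{T} ∪→ {C,T}; cost 1
[col 0] AHJWXY: children AHJY:{A,G}, WX:{C,T} ∪→ {A,C,G,T}; cost 1
[col 1] HJ: children H:{T}, J:{G} ∪→ {G,T}; cost 1
[col 1] HJY: children HJ:{G,T}, Y:{G} ∩→ {G}; cost 0
[col 1] AHJY: children A:{G}, HJY:{G} ∩→ {G}; cost 0
[col 1] WX: children W:{C}, X:{G} ∪→ {C,G}; cost 1
[col 1] AHJWXY: children AHJY:{G}, WX:{C,G} ∩→ {G}; cost 0
[col 2] HJ: children H:{G}, J:{C} ∪→ {C,G}; cost 1
[col 2] HJY: children HJ:{C,G}, Y:{G} ∩→ {G}; cost 0
[col 2] AHJY: children A:{G}, HJY:{G} ∩→ {G}; cost 0
[col 2] WX: children W:{T}, X:{G} ∪→ {G,T}; cost 1
[col 2] AHJWXY: children AHJY:{G}, WX:{G,T} ∩→ {G}; cost 0
[col 3] HJ: children H:{C}, J:{C} ∩→ {C}; cost 0
[col 3] HJY: children HJ:{C}, Y:{G} ∪→ {C,G}; cost 1
[col 3] AHJY: children A:{C}, HJY:{C,G} ∩→ {C}; cost 0
[col 3] WX: children W:{A}, X:{T} ∪→ {A,T}; cost 1
[col 3] AHJWXY: children AHJY:{C}, WX:{A,T} ∪→ {A,C,T}; cost 1
[col 4] HJ: children H:{T}, J:{C} ∪→ {C,T}; cost 1
[col 4] HJY: children HJ:{C,T}, Y:{T} ∩→ {T}; cost 0
[col 4] AHJY: children A:{C}, HJY:{T} ∪→ {C,T}; cost 1
[col 4] WX: children W:{G}, X:{T} ∪→ {G,T}; cost 1
[col 4] AHJWXY: children AHJY:{C,T}, WX:{G,T} ∩→ {T}; cost 0
[col 5] HJ: children H:{A}, J:{A} ∩→ {A}; cost 0
[col 5] HJY: children HJ:{A}, Y:{G} ∪→ {A,G}; cost 1
[col 5] AHJY: children A:{A}, HJY:{A,G} ∩→ {A}; cost 0
[col 5] WX: children W:{A}, X:{T} ∪→ {A,T}; cost 1
[col 5] AHJWXY: children AHJY:{A}, WX:{A,T} ∩→ {A}; cost 0
per-site changes: [4, 2, 2, 3, 3, 2]; total = 16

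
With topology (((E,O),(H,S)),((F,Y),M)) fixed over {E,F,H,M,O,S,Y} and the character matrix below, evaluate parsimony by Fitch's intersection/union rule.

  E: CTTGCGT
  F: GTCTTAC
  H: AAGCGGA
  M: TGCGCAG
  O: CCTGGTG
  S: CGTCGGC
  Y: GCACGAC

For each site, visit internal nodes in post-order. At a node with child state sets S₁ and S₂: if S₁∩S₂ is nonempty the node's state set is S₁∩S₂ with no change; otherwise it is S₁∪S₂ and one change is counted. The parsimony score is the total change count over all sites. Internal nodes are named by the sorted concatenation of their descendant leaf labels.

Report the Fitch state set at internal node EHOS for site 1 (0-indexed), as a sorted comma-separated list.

A,C,G,T

EO@0: {C} ∩ {C} = {C} (intersection, +0)
HS@0: {A} ∪ {C} = {A,C} (union, +1)
EHOS@0: {C} ∩ {A,C} = {C} (intersection, +0)
FY@0: {G} ∩ {G} = {G} (intersection, +0)
FMY@0: {G} ∪ {T} = {G,T} (union, +1)
EFHMOSY@0: {C} ∪ {G,T} = {C,G,T} (union, +1)
EO@1: {T} ∪ {C} = {C,T} (union, +1)
HS@1: {A} ∪ {G} = {A,G} (union, +1)
EHOS@1: {C,T} ∪ {A,G} = {A,C,G,T} (union, +1)
FY@1: {T} ∪ {C} = {C,T} (union, +1)
FMY@1: {C,T} ∪ {G} = {C,G,T} (union, +1)
EFHMOSY@1: {A,C,G,T} ∩ {C,G,T} = {C,G,T} (intersection, +0)
EO@2: {T} ∩ {T} = {T} (intersection, +0)
HS@2: {G} ∪ {T} = {G,T} (union, +1)
EHOS@2: {T} ∩ {G,T} = {T} (intersection, +0)
FY@2: {C} ∪ {A} = {A,C} (union, +1)
FMY@2: {A,C} ∩ {C} = {C} (intersection, +0)
EFHMOSY@2: {T} ∪ {C} = {C,T} (union, +1)
EO@3: {G} ∩ {G} = {G} (intersection, +0)
HS@3: {C} ∩ {C} = {C} (intersection, +0)
EHOS@3: {G} ∪ {C} = {C,G} (union, +1)
FY@3: {T} ∪ {C} = {C,T} (union, +1)
FMY@3: {C,T} ∪ {G} = {C,G,T} (union, +1)
EFHMOSY@3: {C,G} ∩ {C,G,T} = {C,G} (intersection, +0)
EO@4: {C} ∪ {G} = {C,G} (union, +1)
HS@4: {G} ∩ {G} = {G} (intersection, +0)
EHOS@4: {C,G} ∩ {G} = {G} (intersection, +0)
FY@4: {T} ∪ {G} = {G,T} (union, +1)
FMY@4: {G,T} ∪ {C} = {C,G,T} (union, +1)
EFHMOSY@4: {G} ∩ {C,G,T} = {G} (intersection, +0)
EO@5: {G} ∪ {T} = {G,T} (union, +1)
HS@5: {G} ∩ {G} = {G} (intersection, +0)
EHOS@5: {G,T} ∩ {G} = {G} (intersection, +0)
FY@5: {A} ∩ {A} = {A} (intersection, +0)
FMY@5: {A} ∩ {A} = {A} (intersection, +0)
EFHMOSY@5: {G} ∪ {A} = {A,G} (union, +1)
EO@6: {T} ∪ {G} = {G,T} (union, +1)
HS@6: {A} ∪ {C} = {A,C} (union, +1)
EHOS@6: {G,T} ∪ {A,C} = {A,C,G,T} (union, +1)
FY@6: {C} ∩ {C} = {C} (intersection, +0)
FMY@6: {C} ∪ {G} = {C,G} (union, +1)
EFHMOSY@6: {A,C,G,T} ∩ {C,G} = {C,G} (intersection, +0)
per-site changes: [3, 5, 3, 3, 3, 2, 4]; total = 23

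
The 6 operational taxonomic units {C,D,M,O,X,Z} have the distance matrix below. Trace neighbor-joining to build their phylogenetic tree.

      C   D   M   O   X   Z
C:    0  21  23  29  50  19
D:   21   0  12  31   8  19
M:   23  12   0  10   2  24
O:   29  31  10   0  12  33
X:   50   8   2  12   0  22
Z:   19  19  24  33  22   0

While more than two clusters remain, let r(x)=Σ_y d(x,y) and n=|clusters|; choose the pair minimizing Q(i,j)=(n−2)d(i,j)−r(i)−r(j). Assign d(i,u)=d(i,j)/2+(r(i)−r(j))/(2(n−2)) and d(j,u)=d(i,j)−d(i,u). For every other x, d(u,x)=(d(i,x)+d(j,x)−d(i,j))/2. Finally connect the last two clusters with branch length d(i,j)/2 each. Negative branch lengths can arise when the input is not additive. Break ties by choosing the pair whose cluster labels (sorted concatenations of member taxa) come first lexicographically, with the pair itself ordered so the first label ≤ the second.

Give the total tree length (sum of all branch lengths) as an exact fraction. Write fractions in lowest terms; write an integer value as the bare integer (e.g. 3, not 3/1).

step 1: merge (C,Z) at d=19, Q=-183; branch lengths C→101/8, Z→51/8; new cluster CZ
  updated: d(CZ,D)=21/2, d(CZ,M)=14, d(CZ,O)=43/2, d(CZ,X)=53/2
step 2: merge (CZ,D) at d=21/2, Q=-205/2; branch lengths CZ→85/12, D→41/12; new cluster CDZ
  updated: d(CDZ,M)=31/4, d(CDZ,O)=21, d(CDZ,X)=12
step 3: merge (CDZ,M) at d=31/4, Q=-45; branch lengths CDZ→73/8, M→-11/8; new cluster CDMZ
  updated: d(CDMZ,O)=93/8, d(CDMZ,X)=25/8
step 4: merge (CDMZ,O) at d=93/8, Q=-107/4; branch lengths CDMZ→11/8, O→41/4; new cluster CDMOZ
  updated: d(CDMOZ,X)=7/4
step 5: merge (CDMOZ,X) at d=7/4; branch lengths CDMOZ→7/8, X→7/8; new cluster CDMOXZ
final tree: (((((C:101/8,Z:51/8):85/12,D:41/12):73/8,M:-11/8):11/8,O:41/4):7/8,X:7/8)
total length: 405/8

405/8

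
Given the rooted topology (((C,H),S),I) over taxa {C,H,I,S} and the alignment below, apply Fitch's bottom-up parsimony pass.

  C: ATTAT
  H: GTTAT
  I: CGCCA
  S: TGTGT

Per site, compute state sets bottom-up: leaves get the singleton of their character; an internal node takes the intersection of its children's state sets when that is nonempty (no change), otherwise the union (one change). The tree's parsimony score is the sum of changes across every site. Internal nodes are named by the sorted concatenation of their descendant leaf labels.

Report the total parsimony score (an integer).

8

site 0, node CH: C={A} ∪ H={G} → {A,G} (+1)
site 0, node CHS: CH={A,G} ∪ S={T} → {A,G,T} (+1)
site 0, node CHIS: CHS={A,G,T} ∪ I={C} → {A,C,G,T} (+1)
site 1, node CH: C={T} ∩ H={T} → {T} (+0)
site 1, node CHS: CH={T} ∪ S={G} → {G,T} (+1)
site 1, node CHIS: CHS={G,T} ∩ I={G} → {G} (+0)
site 2, node CH: C={T} ∩ H={T} → {T} (+0)
site 2, node CHS: CH={T} ∩ S={T} → {T} (+0)
site 2, node CHIS: CHS={T} ∪ I={C} → {C,T} (+1)
site 3, node CH: C={A} ∩ H={A} → {A} (+0)
site 3, node CHS: CH={A} ∪ S={G} → {A,G} (+1)
site 3, node CHIS: CHS={A,G} ∪ I={C} → {A,C,G} (+1)
site 4, node CH: C={T} ∩ H={T} → {T} (+0)
site 4, node CHS: CH={T} ∩ S={T} → {T} (+0)
site 4, node CHIS: CHS={T} ∪ I={A} → {A,T} (+1)
per-site changes: [3, 1, 1, 2, 1]; total = 8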